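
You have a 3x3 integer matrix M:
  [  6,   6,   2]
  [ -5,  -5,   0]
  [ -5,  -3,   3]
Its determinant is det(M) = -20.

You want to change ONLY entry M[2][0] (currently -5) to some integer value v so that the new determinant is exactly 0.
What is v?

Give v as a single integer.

Answer: -3

Derivation:
det is linear in entry M[2][0]: det = old_det + (v - -5) * C_20
Cofactor C_20 = 10
Want det = 0: -20 + (v - -5) * 10 = 0
  (v - -5) = 20 / 10 = 2
  v = -5 + (2) = -3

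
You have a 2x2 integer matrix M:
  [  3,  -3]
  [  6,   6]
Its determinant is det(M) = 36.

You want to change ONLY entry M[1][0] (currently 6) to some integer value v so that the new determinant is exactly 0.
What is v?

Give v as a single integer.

Answer: -6

Derivation:
det is linear in entry M[1][0]: det = old_det + (v - 6) * C_10
Cofactor C_10 = 3
Want det = 0: 36 + (v - 6) * 3 = 0
  (v - 6) = -36 / 3 = -12
  v = 6 + (-12) = -6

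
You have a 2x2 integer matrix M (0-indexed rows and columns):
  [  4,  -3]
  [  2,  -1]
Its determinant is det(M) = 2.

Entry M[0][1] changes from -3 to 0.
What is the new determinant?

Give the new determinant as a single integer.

det is linear in row 0: changing M[0][1] by delta changes det by delta * cofactor(0,1).
Cofactor C_01 = (-1)^(0+1) * minor(0,1) = -2
Entry delta = 0 - -3 = 3
Det delta = 3 * -2 = -6
New det = 2 + -6 = -4

Answer: -4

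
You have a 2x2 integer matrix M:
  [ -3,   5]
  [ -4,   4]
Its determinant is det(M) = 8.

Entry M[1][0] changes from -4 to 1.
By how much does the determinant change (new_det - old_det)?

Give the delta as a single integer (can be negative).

Cofactor C_10 = -5
Entry delta = 1 - -4 = 5
Det delta = entry_delta * cofactor = 5 * -5 = -25

Answer: -25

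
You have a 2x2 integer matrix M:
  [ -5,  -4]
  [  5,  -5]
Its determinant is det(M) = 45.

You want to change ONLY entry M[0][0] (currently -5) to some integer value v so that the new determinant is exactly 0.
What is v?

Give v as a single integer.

Answer: 4

Derivation:
det is linear in entry M[0][0]: det = old_det + (v - -5) * C_00
Cofactor C_00 = -5
Want det = 0: 45 + (v - -5) * -5 = 0
  (v - -5) = -45 / -5 = 9
  v = -5 + (9) = 4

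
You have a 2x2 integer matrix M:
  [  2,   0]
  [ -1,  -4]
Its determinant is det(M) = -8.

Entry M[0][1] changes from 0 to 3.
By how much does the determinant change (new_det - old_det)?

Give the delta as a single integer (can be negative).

Cofactor C_01 = 1
Entry delta = 3 - 0 = 3
Det delta = entry_delta * cofactor = 3 * 1 = 3

Answer: 3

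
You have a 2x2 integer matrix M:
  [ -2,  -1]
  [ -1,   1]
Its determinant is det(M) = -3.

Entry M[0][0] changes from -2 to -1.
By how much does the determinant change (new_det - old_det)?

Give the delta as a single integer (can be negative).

Answer: 1

Derivation:
Cofactor C_00 = 1
Entry delta = -1 - -2 = 1
Det delta = entry_delta * cofactor = 1 * 1 = 1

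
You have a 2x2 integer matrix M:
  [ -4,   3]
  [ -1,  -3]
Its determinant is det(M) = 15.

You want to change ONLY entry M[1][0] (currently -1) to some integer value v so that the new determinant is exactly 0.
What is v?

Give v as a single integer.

det is linear in entry M[1][0]: det = old_det + (v - -1) * C_10
Cofactor C_10 = -3
Want det = 0: 15 + (v - -1) * -3 = 0
  (v - -1) = -15 / -3 = 5
  v = -1 + (5) = 4

Answer: 4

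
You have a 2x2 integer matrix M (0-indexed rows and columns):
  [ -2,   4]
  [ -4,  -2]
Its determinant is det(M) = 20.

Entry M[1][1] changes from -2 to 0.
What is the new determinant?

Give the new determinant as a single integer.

Answer: 16

Derivation:
det is linear in row 1: changing M[1][1] by delta changes det by delta * cofactor(1,1).
Cofactor C_11 = (-1)^(1+1) * minor(1,1) = -2
Entry delta = 0 - -2 = 2
Det delta = 2 * -2 = -4
New det = 20 + -4 = 16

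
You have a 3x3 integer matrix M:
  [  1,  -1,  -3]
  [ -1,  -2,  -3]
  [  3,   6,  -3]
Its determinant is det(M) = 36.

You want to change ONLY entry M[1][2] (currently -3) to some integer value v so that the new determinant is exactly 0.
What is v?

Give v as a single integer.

det is linear in entry M[1][2]: det = old_det + (v - -3) * C_12
Cofactor C_12 = -9
Want det = 0: 36 + (v - -3) * -9 = 0
  (v - -3) = -36 / -9 = 4
  v = -3 + (4) = 1

Answer: 1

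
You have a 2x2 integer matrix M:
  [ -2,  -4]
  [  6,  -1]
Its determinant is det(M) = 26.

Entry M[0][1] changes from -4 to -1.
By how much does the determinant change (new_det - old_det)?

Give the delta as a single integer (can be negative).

Cofactor C_01 = -6
Entry delta = -1 - -4 = 3
Det delta = entry_delta * cofactor = 3 * -6 = -18

Answer: -18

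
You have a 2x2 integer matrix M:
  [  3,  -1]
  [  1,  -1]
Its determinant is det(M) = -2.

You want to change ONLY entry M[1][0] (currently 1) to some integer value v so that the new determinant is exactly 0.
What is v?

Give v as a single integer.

Answer: 3

Derivation:
det is linear in entry M[1][0]: det = old_det + (v - 1) * C_10
Cofactor C_10 = 1
Want det = 0: -2 + (v - 1) * 1 = 0
  (v - 1) = 2 / 1 = 2
  v = 1 + (2) = 3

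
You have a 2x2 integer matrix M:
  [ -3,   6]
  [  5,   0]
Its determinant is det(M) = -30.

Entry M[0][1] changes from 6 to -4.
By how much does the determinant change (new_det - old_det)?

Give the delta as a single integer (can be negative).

Cofactor C_01 = -5
Entry delta = -4 - 6 = -10
Det delta = entry_delta * cofactor = -10 * -5 = 50

Answer: 50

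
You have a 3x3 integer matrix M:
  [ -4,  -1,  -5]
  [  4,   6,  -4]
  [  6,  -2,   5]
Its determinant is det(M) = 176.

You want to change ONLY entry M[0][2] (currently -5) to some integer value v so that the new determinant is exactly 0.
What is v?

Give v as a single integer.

Answer: -1

Derivation:
det is linear in entry M[0][2]: det = old_det + (v - -5) * C_02
Cofactor C_02 = -44
Want det = 0: 176 + (v - -5) * -44 = 0
  (v - -5) = -176 / -44 = 4
  v = -5 + (4) = -1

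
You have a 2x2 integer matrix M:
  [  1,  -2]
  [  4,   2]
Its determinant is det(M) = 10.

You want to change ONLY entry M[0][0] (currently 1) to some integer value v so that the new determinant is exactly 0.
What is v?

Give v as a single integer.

det is linear in entry M[0][0]: det = old_det + (v - 1) * C_00
Cofactor C_00 = 2
Want det = 0: 10 + (v - 1) * 2 = 0
  (v - 1) = -10 / 2 = -5
  v = 1 + (-5) = -4

Answer: -4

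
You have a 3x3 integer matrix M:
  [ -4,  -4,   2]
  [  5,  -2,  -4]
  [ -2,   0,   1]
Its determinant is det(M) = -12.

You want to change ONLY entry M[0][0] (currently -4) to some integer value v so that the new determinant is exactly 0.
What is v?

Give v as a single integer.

Answer: -10

Derivation:
det is linear in entry M[0][0]: det = old_det + (v - -4) * C_00
Cofactor C_00 = -2
Want det = 0: -12 + (v - -4) * -2 = 0
  (v - -4) = 12 / -2 = -6
  v = -4 + (-6) = -10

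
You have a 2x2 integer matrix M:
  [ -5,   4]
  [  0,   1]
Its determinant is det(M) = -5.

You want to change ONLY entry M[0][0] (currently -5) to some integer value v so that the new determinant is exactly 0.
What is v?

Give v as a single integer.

Answer: 0

Derivation:
det is linear in entry M[0][0]: det = old_det + (v - -5) * C_00
Cofactor C_00 = 1
Want det = 0: -5 + (v - -5) * 1 = 0
  (v - -5) = 5 / 1 = 5
  v = -5 + (5) = 0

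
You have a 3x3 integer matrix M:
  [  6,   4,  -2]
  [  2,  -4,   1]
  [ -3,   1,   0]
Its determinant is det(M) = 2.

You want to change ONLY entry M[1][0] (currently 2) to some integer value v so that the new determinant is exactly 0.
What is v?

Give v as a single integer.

Answer: 3

Derivation:
det is linear in entry M[1][0]: det = old_det + (v - 2) * C_10
Cofactor C_10 = -2
Want det = 0: 2 + (v - 2) * -2 = 0
  (v - 2) = -2 / -2 = 1
  v = 2 + (1) = 3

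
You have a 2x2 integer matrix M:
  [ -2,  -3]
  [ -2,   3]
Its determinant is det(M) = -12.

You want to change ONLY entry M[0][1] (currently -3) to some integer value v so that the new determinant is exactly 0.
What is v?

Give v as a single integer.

Answer: 3

Derivation:
det is linear in entry M[0][1]: det = old_det + (v - -3) * C_01
Cofactor C_01 = 2
Want det = 0: -12 + (v - -3) * 2 = 0
  (v - -3) = 12 / 2 = 6
  v = -3 + (6) = 3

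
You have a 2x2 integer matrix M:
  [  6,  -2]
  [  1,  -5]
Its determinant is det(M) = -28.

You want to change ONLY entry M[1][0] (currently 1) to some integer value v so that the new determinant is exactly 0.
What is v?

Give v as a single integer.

det is linear in entry M[1][0]: det = old_det + (v - 1) * C_10
Cofactor C_10 = 2
Want det = 0: -28 + (v - 1) * 2 = 0
  (v - 1) = 28 / 2 = 14
  v = 1 + (14) = 15

Answer: 15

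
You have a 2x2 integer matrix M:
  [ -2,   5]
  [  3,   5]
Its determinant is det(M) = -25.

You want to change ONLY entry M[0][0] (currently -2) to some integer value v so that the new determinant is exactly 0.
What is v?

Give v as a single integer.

Answer: 3

Derivation:
det is linear in entry M[0][0]: det = old_det + (v - -2) * C_00
Cofactor C_00 = 5
Want det = 0: -25 + (v - -2) * 5 = 0
  (v - -2) = 25 / 5 = 5
  v = -2 + (5) = 3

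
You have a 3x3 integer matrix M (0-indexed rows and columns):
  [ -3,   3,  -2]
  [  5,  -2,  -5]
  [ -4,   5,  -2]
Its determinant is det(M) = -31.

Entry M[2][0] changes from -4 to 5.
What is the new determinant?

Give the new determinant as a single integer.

det is linear in row 2: changing M[2][0] by delta changes det by delta * cofactor(2,0).
Cofactor C_20 = (-1)^(2+0) * minor(2,0) = -19
Entry delta = 5 - -4 = 9
Det delta = 9 * -19 = -171
New det = -31 + -171 = -202

Answer: -202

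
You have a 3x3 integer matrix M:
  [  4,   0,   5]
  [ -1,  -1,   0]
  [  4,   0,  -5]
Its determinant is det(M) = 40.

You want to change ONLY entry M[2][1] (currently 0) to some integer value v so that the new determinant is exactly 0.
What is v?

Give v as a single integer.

Answer: 8

Derivation:
det is linear in entry M[2][1]: det = old_det + (v - 0) * C_21
Cofactor C_21 = -5
Want det = 0: 40 + (v - 0) * -5 = 0
  (v - 0) = -40 / -5 = 8
  v = 0 + (8) = 8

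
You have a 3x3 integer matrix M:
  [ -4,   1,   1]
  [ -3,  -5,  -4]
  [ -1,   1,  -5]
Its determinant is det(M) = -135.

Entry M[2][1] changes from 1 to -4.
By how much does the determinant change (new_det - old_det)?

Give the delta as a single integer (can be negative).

Answer: 95

Derivation:
Cofactor C_21 = -19
Entry delta = -4 - 1 = -5
Det delta = entry_delta * cofactor = -5 * -19 = 95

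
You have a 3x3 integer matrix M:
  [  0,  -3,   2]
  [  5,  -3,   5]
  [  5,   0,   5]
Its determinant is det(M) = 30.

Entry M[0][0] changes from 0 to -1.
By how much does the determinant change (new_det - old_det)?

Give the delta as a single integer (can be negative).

Answer: 15

Derivation:
Cofactor C_00 = -15
Entry delta = -1 - 0 = -1
Det delta = entry_delta * cofactor = -1 * -15 = 15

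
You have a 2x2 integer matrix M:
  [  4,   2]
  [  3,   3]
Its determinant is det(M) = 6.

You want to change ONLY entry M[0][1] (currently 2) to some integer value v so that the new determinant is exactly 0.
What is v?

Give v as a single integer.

Answer: 4

Derivation:
det is linear in entry M[0][1]: det = old_det + (v - 2) * C_01
Cofactor C_01 = -3
Want det = 0: 6 + (v - 2) * -3 = 0
  (v - 2) = -6 / -3 = 2
  v = 2 + (2) = 4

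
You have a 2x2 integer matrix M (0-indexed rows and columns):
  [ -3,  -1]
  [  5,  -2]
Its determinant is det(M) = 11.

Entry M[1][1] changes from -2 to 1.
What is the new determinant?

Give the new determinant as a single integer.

det is linear in row 1: changing M[1][1] by delta changes det by delta * cofactor(1,1).
Cofactor C_11 = (-1)^(1+1) * minor(1,1) = -3
Entry delta = 1 - -2 = 3
Det delta = 3 * -3 = -9
New det = 11 + -9 = 2

Answer: 2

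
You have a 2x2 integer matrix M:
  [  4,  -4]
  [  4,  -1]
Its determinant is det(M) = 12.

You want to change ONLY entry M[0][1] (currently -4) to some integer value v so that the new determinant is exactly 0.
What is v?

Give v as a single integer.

Answer: -1

Derivation:
det is linear in entry M[0][1]: det = old_det + (v - -4) * C_01
Cofactor C_01 = -4
Want det = 0: 12 + (v - -4) * -4 = 0
  (v - -4) = -12 / -4 = 3
  v = -4 + (3) = -1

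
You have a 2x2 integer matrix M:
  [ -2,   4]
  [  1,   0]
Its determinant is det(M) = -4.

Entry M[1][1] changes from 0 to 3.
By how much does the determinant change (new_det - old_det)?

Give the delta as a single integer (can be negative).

Cofactor C_11 = -2
Entry delta = 3 - 0 = 3
Det delta = entry_delta * cofactor = 3 * -2 = -6

Answer: -6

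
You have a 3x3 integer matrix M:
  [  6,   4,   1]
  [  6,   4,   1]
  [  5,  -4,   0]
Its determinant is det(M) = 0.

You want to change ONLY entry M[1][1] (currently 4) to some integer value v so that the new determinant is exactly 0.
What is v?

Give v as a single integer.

Answer: 4

Derivation:
det is linear in entry M[1][1]: det = old_det + (v - 4) * C_11
Cofactor C_11 = -5
Want det = 0: 0 + (v - 4) * -5 = 0
  (v - 4) = 0 / -5 = 0
  v = 4 + (0) = 4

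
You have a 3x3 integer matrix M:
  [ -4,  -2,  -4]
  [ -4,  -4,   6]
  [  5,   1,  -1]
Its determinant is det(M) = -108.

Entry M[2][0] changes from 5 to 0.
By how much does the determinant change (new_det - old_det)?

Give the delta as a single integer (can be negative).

Cofactor C_20 = -28
Entry delta = 0 - 5 = -5
Det delta = entry_delta * cofactor = -5 * -28 = 140

Answer: 140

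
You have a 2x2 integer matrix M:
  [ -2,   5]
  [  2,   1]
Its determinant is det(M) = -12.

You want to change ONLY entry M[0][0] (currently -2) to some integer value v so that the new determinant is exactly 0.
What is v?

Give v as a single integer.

Answer: 10

Derivation:
det is linear in entry M[0][0]: det = old_det + (v - -2) * C_00
Cofactor C_00 = 1
Want det = 0: -12 + (v - -2) * 1 = 0
  (v - -2) = 12 / 1 = 12
  v = -2 + (12) = 10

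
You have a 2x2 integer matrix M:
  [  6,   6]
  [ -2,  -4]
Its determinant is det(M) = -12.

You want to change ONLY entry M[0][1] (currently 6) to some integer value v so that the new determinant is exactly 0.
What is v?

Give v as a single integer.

Answer: 12

Derivation:
det is linear in entry M[0][1]: det = old_det + (v - 6) * C_01
Cofactor C_01 = 2
Want det = 0: -12 + (v - 6) * 2 = 0
  (v - 6) = 12 / 2 = 6
  v = 6 + (6) = 12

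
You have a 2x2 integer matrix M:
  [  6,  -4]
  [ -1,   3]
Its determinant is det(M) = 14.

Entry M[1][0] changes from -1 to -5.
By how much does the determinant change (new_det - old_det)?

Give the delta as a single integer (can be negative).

Cofactor C_10 = 4
Entry delta = -5 - -1 = -4
Det delta = entry_delta * cofactor = -4 * 4 = -16

Answer: -16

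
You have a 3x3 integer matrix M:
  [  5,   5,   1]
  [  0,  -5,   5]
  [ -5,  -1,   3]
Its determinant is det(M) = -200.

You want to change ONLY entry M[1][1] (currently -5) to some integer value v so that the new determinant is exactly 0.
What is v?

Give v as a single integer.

det is linear in entry M[1][1]: det = old_det + (v - -5) * C_11
Cofactor C_11 = 20
Want det = 0: -200 + (v - -5) * 20 = 0
  (v - -5) = 200 / 20 = 10
  v = -5 + (10) = 5

Answer: 5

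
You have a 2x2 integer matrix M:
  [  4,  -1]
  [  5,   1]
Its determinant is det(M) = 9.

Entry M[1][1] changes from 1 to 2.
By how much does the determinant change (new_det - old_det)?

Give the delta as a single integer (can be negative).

Cofactor C_11 = 4
Entry delta = 2 - 1 = 1
Det delta = entry_delta * cofactor = 1 * 4 = 4

Answer: 4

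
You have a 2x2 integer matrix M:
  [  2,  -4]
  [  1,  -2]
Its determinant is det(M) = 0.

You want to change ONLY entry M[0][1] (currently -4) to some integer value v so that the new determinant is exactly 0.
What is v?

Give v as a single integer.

det is linear in entry M[0][1]: det = old_det + (v - -4) * C_01
Cofactor C_01 = -1
Want det = 0: 0 + (v - -4) * -1 = 0
  (v - -4) = 0 / -1 = 0
  v = -4 + (0) = -4

Answer: -4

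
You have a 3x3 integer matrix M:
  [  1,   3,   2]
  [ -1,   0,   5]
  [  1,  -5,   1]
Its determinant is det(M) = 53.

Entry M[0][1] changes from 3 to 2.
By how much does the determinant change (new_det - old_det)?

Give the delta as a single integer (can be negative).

Answer: -6

Derivation:
Cofactor C_01 = 6
Entry delta = 2 - 3 = -1
Det delta = entry_delta * cofactor = -1 * 6 = -6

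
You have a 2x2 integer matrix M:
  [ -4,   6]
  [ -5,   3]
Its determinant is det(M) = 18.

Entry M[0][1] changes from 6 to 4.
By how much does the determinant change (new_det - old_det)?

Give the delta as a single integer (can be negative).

Cofactor C_01 = 5
Entry delta = 4 - 6 = -2
Det delta = entry_delta * cofactor = -2 * 5 = -10

Answer: -10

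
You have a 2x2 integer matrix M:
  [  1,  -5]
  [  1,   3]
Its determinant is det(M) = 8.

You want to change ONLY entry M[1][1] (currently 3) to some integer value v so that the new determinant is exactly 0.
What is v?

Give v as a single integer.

det is linear in entry M[1][1]: det = old_det + (v - 3) * C_11
Cofactor C_11 = 1
Want det = 0: 8 + (v - 3) * 1 = 0
  (v - 3) = -8 / 1 = -8
  v = 3 + (-8) = -5

Answer: -5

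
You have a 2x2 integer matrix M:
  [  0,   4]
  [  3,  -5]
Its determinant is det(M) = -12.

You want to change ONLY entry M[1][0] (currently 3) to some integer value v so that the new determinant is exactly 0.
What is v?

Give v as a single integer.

Answer: 0

Derivation:
det is linear in entry M[1][0]: det = old_det + (v - 3) * C_10
Cofactor C_10 = -4
Want det = 0: -12 + (v - 3) * -4 = 0
  (v - 3) = 12 / -4 = -3
  v = 3 + (-3) = 0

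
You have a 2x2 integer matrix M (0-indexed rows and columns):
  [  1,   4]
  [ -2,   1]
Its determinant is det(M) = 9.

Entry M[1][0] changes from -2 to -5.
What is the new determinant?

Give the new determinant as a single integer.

Answer: 21

Derivation:
det is linear in row 1: changing M[1][0] by delta changes det by delta * cofactor(1,0).
Cofactor C_10 = (-1)^(1+0) * minor(1,0) = -4
Entry delta = -5 - -2 = -3
Det delta = -3 * -4 = 12
New det = 9 + 12 = 21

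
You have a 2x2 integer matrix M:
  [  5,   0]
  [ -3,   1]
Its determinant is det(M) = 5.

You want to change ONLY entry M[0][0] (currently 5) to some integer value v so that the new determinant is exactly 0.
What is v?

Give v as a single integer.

Answer: 0

Derivation:
det is linear in entry M[0][0]: det = old_det + (v - 5) * C_00
Cofactor C_00 = 1
Want det = 0: 5 + (v - 5) * 1 = 0
  (v - 5) = -5 / 1 = -5
  v = 5 + (-5) = 0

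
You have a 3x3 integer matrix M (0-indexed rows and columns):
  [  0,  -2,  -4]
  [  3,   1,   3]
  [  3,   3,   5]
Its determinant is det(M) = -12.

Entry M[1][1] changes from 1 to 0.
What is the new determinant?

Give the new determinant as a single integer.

Answer: -24

Derivation:
det is linear in row 1: changing M[1][1] by delta changes det by delta * cofactor(1,1).
Cofactor C_11 = (-1)^(1+1) * minor(1,1) = 12
Entry delta = 0 - 1 = -1
Det delta = -1 * 12 = -12
New det = -12 + -12 = -24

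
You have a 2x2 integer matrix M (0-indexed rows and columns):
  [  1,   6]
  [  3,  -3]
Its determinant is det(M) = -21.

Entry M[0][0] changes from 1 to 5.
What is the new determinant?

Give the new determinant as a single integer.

Answer: -33

Derivation:
det is linear in row 0: changing M[0][0] by delta changes det by delta * cofactor(0,0).
Cofactor C_00 = (-1)^(0+0) * minor(0,0) = -3
Entry delta = 5 - 1 = 4
Det delta = 4 * -3 = -12
New det = -21 + -12 = -33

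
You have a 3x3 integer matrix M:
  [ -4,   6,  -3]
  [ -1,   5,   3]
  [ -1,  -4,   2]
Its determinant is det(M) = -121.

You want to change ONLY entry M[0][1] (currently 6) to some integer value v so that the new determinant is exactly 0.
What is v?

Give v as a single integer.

Answer: -115

Derivation:
det is linear in entry M[0][1]: det = old_det + (v - 6) * C_01
Cofactor C_01 = -1
Want det = 0: -121 + (v - 6) * -1 = 0
  (v - 6) = 121 / -1 = -121
  v = 6 + (-121) = -115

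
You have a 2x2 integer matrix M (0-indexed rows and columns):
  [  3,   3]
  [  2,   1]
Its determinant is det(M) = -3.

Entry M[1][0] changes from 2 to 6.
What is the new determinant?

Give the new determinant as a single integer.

det is linear in row 1: changing M[1][0] by delta changes det by delta * cofactor(1,0).
Cofactor C_10 = (-1)^(1+0) * minor(1,0) = -3
Entry delta = 6 - 2 = 4
Det delta = 4 * -3 = -12
New det = -3 + -12 = -15

Answer: -15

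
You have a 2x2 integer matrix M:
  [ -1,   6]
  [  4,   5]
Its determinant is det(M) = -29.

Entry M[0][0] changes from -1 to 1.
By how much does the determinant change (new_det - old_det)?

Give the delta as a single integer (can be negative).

Answer: 10

Derivation:
Cofactor C_00 = 5
Entry delta = 1 - -1 = 2
Det delta = entry_delta * cofactor = 2 * 5 = 10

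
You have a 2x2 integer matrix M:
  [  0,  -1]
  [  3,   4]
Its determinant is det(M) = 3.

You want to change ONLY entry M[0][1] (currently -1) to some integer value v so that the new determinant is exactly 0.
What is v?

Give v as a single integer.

Answer: 0

Derivation:
det is linear in entry M[0][1]: det = old_det + (v - -1) * C_01
Cofactor C_01 = -3
Want det = 0: 3 + (v - -1) * -3 = 0
  (v - -1) = -3 / -3 = 1
  v = -1 + (1) = 0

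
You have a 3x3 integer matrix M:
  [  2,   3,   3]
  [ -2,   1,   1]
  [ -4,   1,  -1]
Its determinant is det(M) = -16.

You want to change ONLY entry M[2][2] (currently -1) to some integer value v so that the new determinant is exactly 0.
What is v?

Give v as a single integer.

det is linear in entry M[2][2]: det = old_det + (v - -1) * C_22
Cofactor C_22 = 8
Want det = 0: -16 + (v - -1) * 8 = 0
  (v - -1) = 16 / 8 = 2
  v = -1 + (2) = 1

Answer: 1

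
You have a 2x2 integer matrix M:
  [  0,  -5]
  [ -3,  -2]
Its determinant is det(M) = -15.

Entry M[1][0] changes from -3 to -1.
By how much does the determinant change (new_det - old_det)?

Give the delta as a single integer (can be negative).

Cofactor C_10 = 5
Entry delta = -1 - -3 = 2
Det delta = entry_delta * cofactor = 2 * 5 = 10

Answer: 10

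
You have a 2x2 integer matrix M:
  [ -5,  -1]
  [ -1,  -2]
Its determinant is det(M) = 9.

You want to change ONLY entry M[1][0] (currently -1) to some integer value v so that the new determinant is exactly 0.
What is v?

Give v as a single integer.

Answer: -10

Derivation:
det is linear in entry M[1][0]: det = old_det + (v - -1) * C_10
Cofactor C_10 = 1
Want det = 0: 9 + (v - -1) * 1 = 0
  (v - -1) = -9 / 1 = -9
  v = -1 + (-9) = -10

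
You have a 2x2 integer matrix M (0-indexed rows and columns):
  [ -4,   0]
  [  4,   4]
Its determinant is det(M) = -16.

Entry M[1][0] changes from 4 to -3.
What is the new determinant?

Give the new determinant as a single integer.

Answer: -16

Derivation:
det is linear in row 1: changing M[1][0] by delta changes det by delta * cofactor(1,0).
Cofactor C_10 = (-1)^(1+0) * minor(1,0) = 0
Entry delta = -3 - 4 = -7
Det delta = -7 * 0 = 0
New det = -16 + 0 = -16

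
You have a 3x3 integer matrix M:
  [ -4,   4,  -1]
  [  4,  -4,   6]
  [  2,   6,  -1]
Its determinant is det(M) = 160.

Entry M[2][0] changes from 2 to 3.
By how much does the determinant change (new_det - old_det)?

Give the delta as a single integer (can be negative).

Cofactor C_20 = 20
Entry delta = 3 - 2 = 1
Det delta = entry_delta * cofactor = 1 * 20 = 20

Answer: 20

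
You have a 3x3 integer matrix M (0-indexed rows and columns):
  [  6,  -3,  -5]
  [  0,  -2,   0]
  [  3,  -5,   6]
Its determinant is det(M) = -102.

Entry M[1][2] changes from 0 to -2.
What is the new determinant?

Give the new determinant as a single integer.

Answer: -144

Derivation:
det is linear in row 1: changing M[1][2] by delta changes det by delta * cofactor(1,2).
Cofactor C_12 = (-1)^(1+2) * minor(1,2) = 21
Entry delta = -2 - 0 = -2
Det delta = -2 * 21 = -42
New det = -102 + -42 = -144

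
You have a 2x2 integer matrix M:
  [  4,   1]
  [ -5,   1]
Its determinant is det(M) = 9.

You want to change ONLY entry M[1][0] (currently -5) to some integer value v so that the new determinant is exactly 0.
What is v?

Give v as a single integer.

det is linear in entry M[1][0]: det = old_det + (v - -5) * C_10
Cofactor C_10 = -1
Want det = 0: 9 + (v - -5) * -1 = 0
  (v - -5) = -9 / -1 = 9
  v = -5 + (9) = 4

Answer: 4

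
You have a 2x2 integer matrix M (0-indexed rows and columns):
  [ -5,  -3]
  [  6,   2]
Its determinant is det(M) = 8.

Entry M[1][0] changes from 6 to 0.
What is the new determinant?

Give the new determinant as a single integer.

Answer: -10

Derivation:
det is linear in row 1: changing M[1][0] by delta changes det by delta * cofactor(1,0).
Cofactor C_10 = (-1)^(1+0) * minor(1,0) = 3
Entry delta = 0 - 6 = -6
Det delta = -6 * 3 = -18
New det = 8 + -18 = -10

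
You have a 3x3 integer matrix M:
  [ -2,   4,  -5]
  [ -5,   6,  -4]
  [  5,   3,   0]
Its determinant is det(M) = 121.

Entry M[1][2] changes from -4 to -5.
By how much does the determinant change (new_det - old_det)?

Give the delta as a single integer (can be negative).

Cofactor C_12 = 26
Entry delta = -5 - -4 = -1
Det delta = entry_delta * cofactor = -1 * 26 = -26

Answer: -26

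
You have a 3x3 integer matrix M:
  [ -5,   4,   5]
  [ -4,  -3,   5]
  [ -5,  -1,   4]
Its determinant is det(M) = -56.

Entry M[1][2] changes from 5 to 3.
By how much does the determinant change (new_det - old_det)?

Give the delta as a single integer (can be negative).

Answer: 50

Derivation:
Cofactor C_12 = -25
Entry delta = 3 - 5 = -2
Det delta = entry_delta * cofactor = -2 * -25 = 50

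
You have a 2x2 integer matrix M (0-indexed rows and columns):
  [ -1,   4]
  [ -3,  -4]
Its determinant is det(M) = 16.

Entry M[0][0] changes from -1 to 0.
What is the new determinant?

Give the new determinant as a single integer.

Answer: 12

Derivation:
det is linear in row 0: changing M[0][0] by delta changes det by delta * cofactor(0,0).
Cofactor C_00 = (-1)^(0+0) * minor(0,0) = -4
Entry delta = 0 - -1 = 1
Det delta = 1 * -4 = -4
New det = 16 + -4 = 12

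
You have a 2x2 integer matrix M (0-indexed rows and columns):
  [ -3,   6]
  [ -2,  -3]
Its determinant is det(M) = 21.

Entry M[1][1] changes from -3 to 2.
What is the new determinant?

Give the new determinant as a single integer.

Answer: 6

Derivation:
det is linear in row 1: changing M[1][1] by delta changes det by delta * cofactor(1,1).
Cofactor C_11 = (-1)^(1+1) * minor(1,1) = -3
Entry delta = 2 - -3 = 5
Det delta = 5 * -3 = -15
New det = 21 + -15 = 6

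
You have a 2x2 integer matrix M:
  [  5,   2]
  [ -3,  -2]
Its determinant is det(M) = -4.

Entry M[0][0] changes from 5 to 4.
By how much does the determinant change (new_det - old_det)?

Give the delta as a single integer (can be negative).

Cofactor C_00 = -2
Entry delta = 4 - 5 = -1
Det delta = entry_delta * cofactor = -1 * -2 = 2

Answer: 2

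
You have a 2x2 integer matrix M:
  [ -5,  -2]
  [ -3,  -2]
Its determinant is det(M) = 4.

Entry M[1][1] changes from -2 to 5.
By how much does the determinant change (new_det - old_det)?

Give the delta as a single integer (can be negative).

Cofactor C_11 = -5
Entry delta = 5 - -2 = 7
Det delta = entry_delta * cofactor = 7 * -5 = -35

Answer: -35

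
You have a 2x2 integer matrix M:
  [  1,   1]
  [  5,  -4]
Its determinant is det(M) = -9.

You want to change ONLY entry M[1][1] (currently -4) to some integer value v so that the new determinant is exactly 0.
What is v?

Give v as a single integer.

Answer: 5

Derivation:
det is linear in entry M[1][1]: det = old_det + (v - -4) * C_11
Cofactor C_11 = 1
Want det = 0: -9 + (v - -4) * 1 = 0
  (v - -4) = 9 / 1 = 9
  v = -4 + (9) = 5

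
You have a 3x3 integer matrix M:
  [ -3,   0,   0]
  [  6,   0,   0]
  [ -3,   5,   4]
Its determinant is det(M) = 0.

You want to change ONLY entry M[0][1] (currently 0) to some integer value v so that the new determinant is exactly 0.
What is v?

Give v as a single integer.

det is linear in entry M[0][1]: det = old_det + (v - 0) * C_01
Cofactor C_01 = -24
Want det = 0: 0 + (v - 0) * -24 = 0
  (v - 0) = 0 / -24 = 0
  v = 0 + (0) = 0

Answer: 0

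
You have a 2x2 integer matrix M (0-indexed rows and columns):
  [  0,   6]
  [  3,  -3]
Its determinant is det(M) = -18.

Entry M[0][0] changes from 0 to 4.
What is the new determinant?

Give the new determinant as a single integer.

Answer: -30

Derivation:
det is linear in row 0: changing M[0][0] by delta changes det by delta * cofactor(0,0).
Cofactor C_00 = (-1)^(0+0) * minor(0,0) = -3
Entry delta = 4 - 0 = 4
Det delta = 4 * -3 = -12
New det = -18 + -12 = -30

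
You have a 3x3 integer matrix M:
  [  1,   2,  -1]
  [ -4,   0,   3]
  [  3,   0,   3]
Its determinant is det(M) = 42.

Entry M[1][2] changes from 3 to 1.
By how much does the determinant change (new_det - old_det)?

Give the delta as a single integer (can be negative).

Cofactor C_12 = 6
Entry delta = 1 - 3 = -2
Det delta = entry_delta * cofactor = -2 * 6 = -12

Answer: -12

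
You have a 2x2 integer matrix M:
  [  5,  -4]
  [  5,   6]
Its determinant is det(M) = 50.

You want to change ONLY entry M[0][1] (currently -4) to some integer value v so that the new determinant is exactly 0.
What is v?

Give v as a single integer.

Answer: 6

Derivation:
det is linear in entry M[0][1]: det = old_det + (v - -4) * C_01
Cofactor C_01 = -5
Want det = 0: 50 + (v - -4) * -5 = 0
  (v - -4) = -50 / -5 = 10
  v = -4 + (10) = 6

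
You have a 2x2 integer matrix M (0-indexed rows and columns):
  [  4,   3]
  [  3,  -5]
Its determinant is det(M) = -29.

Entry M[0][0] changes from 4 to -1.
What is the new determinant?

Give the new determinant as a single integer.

det is linear in row 0: changing M[0][0] by delta changes det by delta * cofactor(0,0).
Cofactor C_00 = (-1)^(0+0) * minor(0,0) = -5
Entry delta = -1 - 4 = -5
Det delta = -5 * -5 = 25
New det = -29 + 25 = -4

Answer: -4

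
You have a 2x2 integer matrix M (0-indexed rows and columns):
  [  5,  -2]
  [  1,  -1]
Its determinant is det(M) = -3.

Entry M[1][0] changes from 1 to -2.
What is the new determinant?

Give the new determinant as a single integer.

det is linear in row 1: changing M[1][0] by delta changes det by delta * cofactor(1,0).
Cofactor C_10 = (-1)^(1+0) * minor(1,0) = 2
Entry delta = -2 - 1 = -3
Det delta = -3 * 2 = -6
New det = -3 + -6 = -9

Answer: -9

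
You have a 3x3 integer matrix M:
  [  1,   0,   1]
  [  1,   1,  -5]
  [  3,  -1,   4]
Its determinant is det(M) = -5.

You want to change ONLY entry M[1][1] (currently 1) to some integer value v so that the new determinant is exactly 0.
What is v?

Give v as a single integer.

det is linear in entry M[1][1]: det = old_det + (v - 1) * C_11
Cofactor C_11 = 1
Want det = 0: -5 + (v - 1) * 1 = 0
  (v - 1) = 5 / 1 = 5
  v = 1 + (5) = 6

Answer: 6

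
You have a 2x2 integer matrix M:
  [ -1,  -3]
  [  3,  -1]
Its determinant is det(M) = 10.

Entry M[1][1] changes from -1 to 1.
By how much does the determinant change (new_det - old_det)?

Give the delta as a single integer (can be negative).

Answer: -2

Derivation:
Cofactor C_11 = -1
Entry delta = 1 - -1 = 2
Det delta = entry_delta * cofactor = 2 * -1 = -2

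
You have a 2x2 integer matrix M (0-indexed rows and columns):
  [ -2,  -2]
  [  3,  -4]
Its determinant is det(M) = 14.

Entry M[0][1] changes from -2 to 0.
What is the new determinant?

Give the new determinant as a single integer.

det is linear in row 0: changing M[0][1] by delta changes det by delta * cofactor(0,1).
Cofactor C_01 = (-1)^(0+1) * minor(0,1) = -3
Entry delta = 0 - -2 = 2
Det delta = 2 * -3 = -6
New det = 14 + -6 = 8

Answer: 8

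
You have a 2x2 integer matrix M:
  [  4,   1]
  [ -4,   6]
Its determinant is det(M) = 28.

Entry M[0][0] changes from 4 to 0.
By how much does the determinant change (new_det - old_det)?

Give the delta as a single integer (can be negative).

Cofactor C_00 = 6
Entry delta = 0 - 4 = -4
Det delta = entry_delta * cofactor = -4 * 6 = -24

Answer: -24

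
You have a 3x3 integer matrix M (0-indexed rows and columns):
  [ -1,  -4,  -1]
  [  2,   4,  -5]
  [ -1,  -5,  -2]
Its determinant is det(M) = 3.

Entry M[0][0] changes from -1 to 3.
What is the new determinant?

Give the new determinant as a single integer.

det is linear in row 0: changing M[0][0] by delta changes det by delta * cofactor(0,0).
Cofactor C_00 = (-1)^(0+0) * minor(0,0) = -33
Entry delta = 3 - -1 = 4
Det delta = 4 * -33 = -132
New det = 3 + -132 = -129

Answer: -129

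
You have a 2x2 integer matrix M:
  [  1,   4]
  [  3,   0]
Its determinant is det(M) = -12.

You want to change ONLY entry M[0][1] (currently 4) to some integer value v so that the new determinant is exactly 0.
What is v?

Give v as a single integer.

Answer: 0

Derivation:
det is linear in entry M[0][1]: det = old_det + (v - 4) * C_01
Cofactor C_01 = -3
Want det = 0: -12 + (v - 4) * -3 = 0
  (v - 4) = 12 / -3 = -4
  v = 4 + (-4) = 0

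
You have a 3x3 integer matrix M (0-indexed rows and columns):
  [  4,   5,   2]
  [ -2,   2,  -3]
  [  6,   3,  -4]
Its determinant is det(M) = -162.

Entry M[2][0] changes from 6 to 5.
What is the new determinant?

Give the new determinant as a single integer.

det is linear in row 2: changing M[2][0] by delta changes det by delta * cofactor(2,0).
Cofactor C_20 = (-1)^(2+0) * minor(2,0) = -19
Entry delta = 5 - 6 = -1
Det delta = -1 * -19 = 19
New det = -162 + 19 = -143

Answer: -143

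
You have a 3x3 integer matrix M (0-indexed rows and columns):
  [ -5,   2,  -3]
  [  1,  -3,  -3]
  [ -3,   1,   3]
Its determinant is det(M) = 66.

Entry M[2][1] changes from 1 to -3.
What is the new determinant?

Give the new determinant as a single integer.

Answer: 138

Derivation:
det is linear in row 2: changing M[2][1] by delta changes det by delta * cofactor(2,1).
Cofactor C_21 = (-1)^(2+1) * minor(2,1) = -18
Entry delta = -3 - 1 = -4
Det delta = -4 * -18 = 72
New det = 66 + 72 = 138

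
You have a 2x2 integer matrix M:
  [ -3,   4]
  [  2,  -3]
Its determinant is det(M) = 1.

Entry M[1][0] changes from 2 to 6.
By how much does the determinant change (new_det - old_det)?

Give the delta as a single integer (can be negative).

Cofactor C_10 = -4
Entry delta = 6 - 2 = 4
Det delta = entry_delta * cofactor = 4 * -4 = -16

Answer: -16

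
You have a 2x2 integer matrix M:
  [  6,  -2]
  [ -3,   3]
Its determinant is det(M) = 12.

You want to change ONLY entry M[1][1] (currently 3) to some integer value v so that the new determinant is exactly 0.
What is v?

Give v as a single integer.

Answer: 1

Derivation:
det is linear in entry M[1][1]: det = old_det + (v - 3) * C_11
Cofactor C_11 = 6
Want det = 0: 12 + (v - 3) * 6 = 0
  (v - 3) = -12 / 6 = -2
  v = 3 + (-2) = 1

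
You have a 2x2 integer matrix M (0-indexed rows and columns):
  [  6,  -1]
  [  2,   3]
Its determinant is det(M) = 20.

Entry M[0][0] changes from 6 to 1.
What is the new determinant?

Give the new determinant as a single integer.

Answer: 5

Derivation:
det is linear in row 0: changing M[0][0] by delta changes det by delta * cofactor(0,0).
Cofactor C_00 = (-1)^(0+0) * minor(0,0) = 3
Entry delta = 1 - 6 = -5
Det delta = -5 * 3 = -15
New det = 20 + -15 = 5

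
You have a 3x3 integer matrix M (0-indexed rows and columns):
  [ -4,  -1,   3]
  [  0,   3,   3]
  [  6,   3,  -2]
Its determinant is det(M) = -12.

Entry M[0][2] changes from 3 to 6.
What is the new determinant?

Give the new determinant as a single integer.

det is linear in row 0: changing M[0][2] by delta changes det by delta * cofactor(0,2).
Cofactor C_02 = (-1)^(0+2) * minor(0,2) = -18
Entry delta = 6 - 3 = 3
Det delta = 3 * -18 = -54
New det = -12 + -54 = -66

Answer: -66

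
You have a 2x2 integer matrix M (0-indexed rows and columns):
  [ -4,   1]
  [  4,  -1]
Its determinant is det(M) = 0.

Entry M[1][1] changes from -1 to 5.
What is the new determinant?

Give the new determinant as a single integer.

Answer: -24

Derivation:
det is linear in row 1: changing M[1][1] by delta changes det by delta * cofactor(1,1).
Cofactor C_11 = (-1)^(1+1) * minor(1,1) = -4
Entry delta = 5 - -1 = 6
Det delta = 6 * -4 = -24
New det = 0 + -24 = -24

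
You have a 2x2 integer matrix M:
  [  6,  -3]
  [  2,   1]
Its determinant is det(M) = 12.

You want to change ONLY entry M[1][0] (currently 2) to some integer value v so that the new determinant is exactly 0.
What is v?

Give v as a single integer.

det is linear in entry M[1][0]: det = old_det + (v - 2) * C_10
Cofactor C_10 = 3
Want det = 0: 12 + (v - 2) * 3 = 0
  (v - 2) = -12 / 3 = -4
  v = 2 + (-4) = -2

Answer: -2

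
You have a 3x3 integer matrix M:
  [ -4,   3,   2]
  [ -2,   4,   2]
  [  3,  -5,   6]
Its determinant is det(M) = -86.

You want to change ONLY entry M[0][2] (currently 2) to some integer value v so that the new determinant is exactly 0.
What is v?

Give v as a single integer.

Answer: -41

Derivation:
det is linear in entry M[0][2]: det = old_det + (v - 2) * C_02
Cofactor C_02 = -2
Want det = 0: -86 + (v - 2) * -2 = 0
  (v - 2) = 86 / -2 = -43
  v = 2 + (-43) = -41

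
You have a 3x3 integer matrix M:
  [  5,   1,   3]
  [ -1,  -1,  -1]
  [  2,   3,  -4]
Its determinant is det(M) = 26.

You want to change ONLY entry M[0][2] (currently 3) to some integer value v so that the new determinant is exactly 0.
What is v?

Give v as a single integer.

det is linear in entry M[0][2]: det = old_det + (v - 3) * C_02
Cofactor C_02 = -1
Want det = 0: 26 + (v - 3) * -1 = 0
  (v - 3) = -26 / -1 = 26
  v = 3 + (26) = 29

Answer: 29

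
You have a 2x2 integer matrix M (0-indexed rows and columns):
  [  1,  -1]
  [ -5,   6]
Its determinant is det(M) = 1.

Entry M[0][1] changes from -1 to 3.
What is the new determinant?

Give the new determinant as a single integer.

Answer: 21

Derivation:
det is linear in row 0: changing M[0][1] by delta changes det by delta * cofactor(0,1).
Cofactor C_01 = (-1)^(0+1) * minor(0,1) = 5
Entry delta = 3 - -1 = 4
Det delta = 4 * 5 = 20
New det = 1 + 20 = 21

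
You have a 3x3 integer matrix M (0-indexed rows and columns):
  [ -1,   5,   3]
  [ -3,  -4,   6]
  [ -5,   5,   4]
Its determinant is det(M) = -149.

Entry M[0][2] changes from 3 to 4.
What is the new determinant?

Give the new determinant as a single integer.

Answer: -184

Derivation:
det is linear in row 0: changing M[0][2] by delta changes det by delta * cofactor(0,2).
Cofactor C_02 = (-1)^(0+2) * minor(0,2) = -35
Entry delta = 4 - 3 = 1
Det delta = 1 * -35 = -35
New det = -149 + -35 = -184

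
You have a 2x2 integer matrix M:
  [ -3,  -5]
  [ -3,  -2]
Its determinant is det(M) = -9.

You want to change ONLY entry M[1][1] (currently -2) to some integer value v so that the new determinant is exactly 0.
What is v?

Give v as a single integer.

det is linear in entry M[1][1]: det = old_det + (v - -2) * C_11
Cofactor C_11 = -3
Want det = 0: -9 + (v - -2) * -3 = 0
  (v - -2) = 9 / -3 = -3
  v = -2 + (-3) = -5

Answer: -5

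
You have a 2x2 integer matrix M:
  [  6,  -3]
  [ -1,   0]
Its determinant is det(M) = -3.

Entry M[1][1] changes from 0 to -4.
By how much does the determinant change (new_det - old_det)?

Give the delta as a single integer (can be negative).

Cofactor C_11 = 6
Entry delta = -4 - 0 = -4
Det delta = entry_delta * cofactor = -4 * 6 = -24

Answer: -24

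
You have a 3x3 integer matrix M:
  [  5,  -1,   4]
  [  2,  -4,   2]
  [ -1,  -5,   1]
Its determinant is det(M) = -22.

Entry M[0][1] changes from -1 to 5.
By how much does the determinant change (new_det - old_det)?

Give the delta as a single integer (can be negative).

Cofactor C_01 = -4
Entry delta = 5 - -1 = 6
Det delta = entry_delta * cofactor = 6 * -4 = -24

Answer: -24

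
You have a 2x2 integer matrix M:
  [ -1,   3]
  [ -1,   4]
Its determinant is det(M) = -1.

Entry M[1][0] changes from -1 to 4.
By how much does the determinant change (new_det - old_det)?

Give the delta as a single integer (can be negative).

Cofactor C_10 = -3
Entry delta = 4 - -1 = 5
Det delta = entry_delta * cofactor = 5 * -3 = -15

Answer: -15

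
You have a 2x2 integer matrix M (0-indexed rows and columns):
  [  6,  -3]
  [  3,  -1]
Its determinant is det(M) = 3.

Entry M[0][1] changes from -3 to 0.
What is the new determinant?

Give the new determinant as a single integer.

det is linear in row 0: changing M[0][1] by delta changes det by delta * cofactor(0,1).
Cofactor C_01 = (-1)^(0+1) * minor(0,1) = -3
Entry delta = 0 - -3 = 3
Det delta = 3 * -3 = -9
New det = 3 + -9 = -6

Answer: -6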